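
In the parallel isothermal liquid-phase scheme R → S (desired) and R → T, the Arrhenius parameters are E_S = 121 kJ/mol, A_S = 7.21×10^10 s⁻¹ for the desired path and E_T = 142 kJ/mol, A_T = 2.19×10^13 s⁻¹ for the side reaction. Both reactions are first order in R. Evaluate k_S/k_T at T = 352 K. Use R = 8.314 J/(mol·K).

With equal orders, S_{S/T} = k_S/k_T = (A_S/A_T)·exp[(E_T−E_S)/(RT)].
(E_T−E_S)/(RT) = (142−121)×10³/(8.314×352) = 21000/2927 = 7.176.
k_S/k_T = (7.21×10^10/2.19×10^13)·exp(7.176) = 0.003292 × 1307 = 4.30.

4.30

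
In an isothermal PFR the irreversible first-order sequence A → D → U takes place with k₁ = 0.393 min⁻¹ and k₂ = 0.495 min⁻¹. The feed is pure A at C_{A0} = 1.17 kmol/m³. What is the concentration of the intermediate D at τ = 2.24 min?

Solving the coupled first-order balances gives C_D(τ) = [k₁/(k₂−k₁)]·C_{A0}·(e^(−k₁τ) − e^(−k₂τ)).
e^(−k₁τ) = e^(−0.393×2.24) = e^(−0.8803) = 0.4147; e^(−k₂τ) = e^(−1.109) = 0.3300.
C_D = 0.393×1.17/(0.495−0.393) × (0.4147−0.3300) = 4.508×0.08470 = 0.3818 kmol/m³.

0.382 kmol/m³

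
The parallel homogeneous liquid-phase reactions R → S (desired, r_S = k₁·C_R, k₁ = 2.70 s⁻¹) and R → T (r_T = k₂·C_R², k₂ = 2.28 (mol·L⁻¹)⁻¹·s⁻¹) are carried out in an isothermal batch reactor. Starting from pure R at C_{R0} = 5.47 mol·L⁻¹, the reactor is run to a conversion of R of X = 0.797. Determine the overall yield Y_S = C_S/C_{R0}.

0.230

C_R = C_{R0}(1−X) = 1.110 mol·L⁻¹.
Along a PFR/batch, dC_S/dC_R = −r_S/(r_S+r_T) = −k₁/(k₁+k₂·C_R).
Integrating from C_{R0} to C_R: C_S = (2.70/2.28)·ln[(2.70+2.28·5.47)/(2.70+2.28·1.11)] = 1.184·ln(15.17/5.232) = 1.261 mol·L⁻¹.
Y_S = C_S/C_{R0} = 1.261/5.47 = 0.230.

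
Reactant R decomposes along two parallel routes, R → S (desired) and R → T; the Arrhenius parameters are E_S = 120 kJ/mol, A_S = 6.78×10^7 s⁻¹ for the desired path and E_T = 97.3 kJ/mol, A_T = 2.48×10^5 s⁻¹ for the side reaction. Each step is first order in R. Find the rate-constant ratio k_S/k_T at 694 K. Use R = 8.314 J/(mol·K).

5.35

Since both paths have the same order in R, the concentration cancels and S_{S/T} = k_S/k_T = (A_S/A_T)·exp[(E_T−E_S)/(RT)].
(E_T−E_S)/(RT) = (97.3−120)×10³/(8.314×694) = -22700/5770 = -3.934.
k_S/k_T = (6.78×10^7/2.48×10^5)·exp(-3.934) = 273.4 × 0.01956 = 5.35.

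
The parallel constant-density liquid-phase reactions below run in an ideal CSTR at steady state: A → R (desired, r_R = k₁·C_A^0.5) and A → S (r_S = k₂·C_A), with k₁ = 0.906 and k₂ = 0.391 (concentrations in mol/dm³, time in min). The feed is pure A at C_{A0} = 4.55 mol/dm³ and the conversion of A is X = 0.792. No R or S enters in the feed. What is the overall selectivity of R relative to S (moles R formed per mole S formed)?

Exit C_A = C_{A0}(1−X) = 4.55×0.208 = 0.9464 mol/dm³.
A CSTR operates uniformly at the exit composition, giving r_R = 0.8814 and r_S = 0.3700 (each k·C_A^n at C_A = 0.9464).
Overall selectivity = C_R/C_S = r_Rτ/(r_Sτ) = r_R/r_S = 2.38.

2.38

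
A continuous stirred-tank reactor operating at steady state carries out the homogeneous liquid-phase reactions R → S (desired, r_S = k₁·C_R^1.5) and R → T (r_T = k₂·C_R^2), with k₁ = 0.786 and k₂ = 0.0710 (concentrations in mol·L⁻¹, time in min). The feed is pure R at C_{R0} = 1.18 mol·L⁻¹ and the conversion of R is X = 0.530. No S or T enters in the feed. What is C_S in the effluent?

0.586 mol·L⁻¹

Exit C_R = C_{R0}(1−X) = 1.18×0.470 = 0.5546 mol·L⁻¹.
Rates in a CSTR are evaluated at the outlet concentration: r_S = 0.786×0.5546^1.5 = 0.3246, r_T = 0.0710×0.5546^2 = 0.02184.
Fraction of consumed R going to S: r_S/(r_S+r_T) = 0.9370.
C_S = 0.9370·C_{R0}·X = 0.9370×1.18×0.530 = 0.586 mol·L⁻¹.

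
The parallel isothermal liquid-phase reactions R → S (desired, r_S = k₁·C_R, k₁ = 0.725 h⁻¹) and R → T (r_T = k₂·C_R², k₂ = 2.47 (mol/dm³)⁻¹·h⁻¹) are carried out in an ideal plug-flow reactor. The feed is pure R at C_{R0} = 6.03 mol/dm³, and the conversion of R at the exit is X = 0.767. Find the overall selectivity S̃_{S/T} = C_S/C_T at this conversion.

0.0910

C_R = C_{R0}(1−X) = 1.405 mol/dm³.
Along a PFR/batch, dC_S/dC_R = −r_S/(r_S+r_T) = −k₁/(k₁+k₂·C_R).
Integrating from C_{R0} to C_R: C_S = (0.725/2.47)·ln[(0.725+2.47·6.03)/(0.725+2.47·1.40)] = 0.2935·ln(15.62/4.195) = 0.3858 mol/dm³.
C_T = (C_{R0}−C_R)−C_S = 4.239 mol/dm³; S̃_{S/T} = 0.3858/4.239 = 0.0910.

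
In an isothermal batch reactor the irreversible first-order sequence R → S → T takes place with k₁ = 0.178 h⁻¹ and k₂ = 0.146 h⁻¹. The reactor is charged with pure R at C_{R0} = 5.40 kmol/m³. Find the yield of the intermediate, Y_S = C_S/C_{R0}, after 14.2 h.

0.255

The intermediate concentration in a first-order A→B→C sequence is C_S = k₁C_{R0}(e^(−k₁t) − e^(−k₂t))/(k₂−k₁).
e^(−k₁t) = e^(−0.178×14.2) = e^(−2.528) = 0.07985; e^(−k₂t) = e^(−2.073) = 0.1258.
C_S = 0.178×5.40/(0.146−0.178) × (0.07985−0.1258) = (-30.04)×(-0.04593) = 1.380 kmol/m³.
Y_S = C_S/C_{R0} = 1.380/5.40 = 0.255.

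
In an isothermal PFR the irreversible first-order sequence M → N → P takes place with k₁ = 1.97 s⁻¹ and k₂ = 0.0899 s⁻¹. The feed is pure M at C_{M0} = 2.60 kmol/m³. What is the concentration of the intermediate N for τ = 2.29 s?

Solving the coupled first-order balances gives C_N(τ) = [k₁/(k₂−k₁)]·C_{M0}·(e^(−k₁τ) − e^(−k₂τ)).
e^(−k₁τ) = e^(−1.97×2.29) = e^(−4.511) = 0.01098; e^(−k₂τ) = e^(−0.2059) = 0.8139.
C_N = 1.97×2.60/(0.0899−1.97) × (0.01098−0.8139) = (-2.724)×(-0.8030) = 2.188 kmol/m³.

2.19 kmol/m³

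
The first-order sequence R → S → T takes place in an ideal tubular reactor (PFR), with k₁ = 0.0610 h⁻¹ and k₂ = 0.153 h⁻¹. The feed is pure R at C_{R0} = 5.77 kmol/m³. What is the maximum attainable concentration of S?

1.25 kmol/m³

At the optimum, C_{S,max}/C_{R0} = (k₁/k₂)^[k₂/(k₂−k₁)].
= (0.0610/0.153)^(0.153/(0.153−0.0610)) = (0.3987)^(1.663) = 0.2167.
C_{S,max} = 0.2167×5.77 = 1.25 kmol/m³.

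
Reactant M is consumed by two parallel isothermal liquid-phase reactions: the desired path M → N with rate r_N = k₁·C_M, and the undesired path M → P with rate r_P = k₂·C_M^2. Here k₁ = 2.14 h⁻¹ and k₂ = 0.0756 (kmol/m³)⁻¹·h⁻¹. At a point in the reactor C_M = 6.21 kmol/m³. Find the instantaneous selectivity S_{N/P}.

S_{N/P} = r_N/r_P = (k₁·C_M)/(k₂·C_M^2) = (k₁/k₂)·C_M⁻¹.
= (2.14×6.210) / (0.0756×6.210^2) = 13.29/2.915 = 4.56.

4.56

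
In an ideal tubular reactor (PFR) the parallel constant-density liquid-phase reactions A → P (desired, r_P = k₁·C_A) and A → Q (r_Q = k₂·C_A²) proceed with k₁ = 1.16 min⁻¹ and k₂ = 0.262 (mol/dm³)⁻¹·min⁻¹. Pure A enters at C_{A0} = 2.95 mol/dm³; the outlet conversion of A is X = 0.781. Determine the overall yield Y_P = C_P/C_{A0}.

0.562

C_A = C_{A0}(1−X) = 0.6461 mol/dm³.
Along a PFR/batch, dC_P/dC_A = −r_P/(r_P+r_Q) = −k₁/(k₁+k₂·C_A).
Integrating from C_{A0} to C_A: C_P = (1.16/0.262)·ln[(1.16+0.262·2.95)/(1.16+0.262·0.646)] = 4.427·ln(1.933/1.329) = 1.658 mol/dm³.
Y_P = C_P/C_{A0} = 1.658/2.95 = 0.562.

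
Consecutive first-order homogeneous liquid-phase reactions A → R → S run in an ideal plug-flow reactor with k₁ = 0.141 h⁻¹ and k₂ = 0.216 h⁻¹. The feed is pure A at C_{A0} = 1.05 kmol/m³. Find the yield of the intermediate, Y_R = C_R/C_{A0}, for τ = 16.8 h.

Solving the coupled first-order balances gives C_R(τ) = [k₁/(k₂−k₁)]·C_{A0}·(e^(−k₁τ) − e^(−k₂τ)).
e^(−k₁τ) = e^(−0.141×16.8) = e^(−2.369) = 0.09359; e^(−k₂τ) = e^(−3.629) = 0.02655.
C_R = 0.141×1.05/(0.216−0.141) × (0.09359−0.02655) = 1.974×0.06704 = 0.1323 kmol/m³.
Y_R = C_R/C_{A0} = 0.1323/1.05 = 0.126.

0.126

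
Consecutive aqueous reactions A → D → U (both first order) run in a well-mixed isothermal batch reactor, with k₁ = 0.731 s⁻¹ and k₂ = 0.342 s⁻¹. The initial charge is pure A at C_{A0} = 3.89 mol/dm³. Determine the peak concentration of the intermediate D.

Evaluating C_D at t_opt = ln(k₂/k₁)/(k₂−k₁) gives C_{D,max}/C_{A0} = (k₁/k₂)^[k₂/(k₂−k₁)].
= (0.731/0.342)^(0.342/(0.342−0.731)) = (2.137)^(-0.8792) = 0.5128.
C_{D,max} = 0.5128×3.89 = 1.99 mol/dm³.

1.99 mol/dm³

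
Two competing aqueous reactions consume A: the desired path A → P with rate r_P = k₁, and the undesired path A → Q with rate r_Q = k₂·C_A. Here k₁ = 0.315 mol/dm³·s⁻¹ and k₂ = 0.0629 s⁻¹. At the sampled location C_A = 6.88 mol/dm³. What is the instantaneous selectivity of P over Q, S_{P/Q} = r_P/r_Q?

S_{P/Q} = r_P/r_Q = (k₁)/(k₂·C_A) = (k₁/k₂)·C_A⁻¹.
= (0.315) / (0.0629×6.880) = 0.3150/0.4328 = 0.728.

0.728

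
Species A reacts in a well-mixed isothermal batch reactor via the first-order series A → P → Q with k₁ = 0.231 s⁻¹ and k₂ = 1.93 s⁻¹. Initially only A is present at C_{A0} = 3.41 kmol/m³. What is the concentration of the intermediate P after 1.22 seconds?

Solving the coupled first-order balances gives C_P(t) = [k₁/(k₂−k₁)]·C_{A0}·(e^(−k₁t) − e^(−k₂t)).
e^(−k₁t) = e^(−0.231×1.22) = e^(−0.2818) = 0.7544; e^(−k₂t) = e^(−2.355) = 0.09493.
C_P = 0.231×3.41/(1.93−0.231) × (0.7544−0.09493) = 0.4636×0.6595 = 0.3058 kmol/m³.

0.306 kmol/m³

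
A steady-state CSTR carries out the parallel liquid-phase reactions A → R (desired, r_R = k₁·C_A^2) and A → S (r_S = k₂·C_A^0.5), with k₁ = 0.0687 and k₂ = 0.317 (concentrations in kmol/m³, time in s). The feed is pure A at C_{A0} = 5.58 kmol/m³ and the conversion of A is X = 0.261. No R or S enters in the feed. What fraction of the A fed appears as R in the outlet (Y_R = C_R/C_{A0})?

0.168

Exit C_A = C_{A0}(1−X) = 5.58×0.739 = 4.124 kmol/m³.
Rates in a CSTR are evaluated at the outlet concentration: r_R = 0.0687×4.124^2 = 1.168, r_S = 0.317×4.124^0.5 = 0.6437.
Fraction of consumed A going to R: r_R/(r_R+r_S) = 0.6447.
C_R = 0.6447·C_{A0}·X = 0.6447×5.58×0.261 = 0.939 kmol/m³; Y_R = C_R/C_{A0} = 0.168.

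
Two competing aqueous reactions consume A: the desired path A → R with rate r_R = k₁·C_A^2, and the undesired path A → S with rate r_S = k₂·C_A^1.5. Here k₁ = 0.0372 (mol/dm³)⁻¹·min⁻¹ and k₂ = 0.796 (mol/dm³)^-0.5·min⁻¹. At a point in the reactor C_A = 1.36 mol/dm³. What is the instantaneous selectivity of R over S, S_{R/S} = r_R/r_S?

0.0545

S_{R/S} = r_R/r_S = (k₁·C_A^2)/(k₂·C_A^1.5) = (k₁/k₂)·C_A^0.5.
= (0.0372×1.360^2) / (0.796×1.360^1.5) = 0.06881/1.262 = 0.0545.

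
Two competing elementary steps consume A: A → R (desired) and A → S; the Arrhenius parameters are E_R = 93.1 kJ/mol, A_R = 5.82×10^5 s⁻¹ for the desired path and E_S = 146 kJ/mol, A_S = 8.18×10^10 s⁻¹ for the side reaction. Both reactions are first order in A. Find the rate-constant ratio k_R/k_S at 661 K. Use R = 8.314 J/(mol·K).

0.108

With equal orders, S_{R/S} = k_R/k_S = (A_R/A_S)·exp[(E_S−E_R)/(RT)].
(E_S−E_R)/(RT) = (146−93.1)×10³/(8.314×661) = 52900/5496 = 9.626.
k_R/k_S = (5.82×10^5/8.18×10^10)·exp(9.626) = 7.115×10^-6 × 15153 = 0.108.
Since E_R < E_S, lowering the temperature improves selectivity toward R.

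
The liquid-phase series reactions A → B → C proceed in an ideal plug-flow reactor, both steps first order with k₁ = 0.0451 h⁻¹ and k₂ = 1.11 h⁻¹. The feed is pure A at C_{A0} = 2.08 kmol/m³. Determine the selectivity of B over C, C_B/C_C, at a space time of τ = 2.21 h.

0.576

The intermediate concentration in a first-order A→B→C sequence is C_B = k₁C_{A0}(e^(−k₁τ) − e^(−k₂τ))/(k₂−k₁).
e^(−k₁τ) = e^(−0.0451×2.21) = e^(−0.09967) = 0.9051; e^(−k₂τ) = e^(−2.453) = 0.08603.
C_B = 0.0451×2.08/(1.11−0.0451) × (0.9051−0.08603) = 0.08809×0.8191 = 0.07216 kmol/m³.
C_A = C_{A0}e^(−k₁τ) = 1.883 kmol/m³, so C_C = C_{A0}−C_A−C_B = 0.1252 kmol/m³; C_B/C_C = 0.576.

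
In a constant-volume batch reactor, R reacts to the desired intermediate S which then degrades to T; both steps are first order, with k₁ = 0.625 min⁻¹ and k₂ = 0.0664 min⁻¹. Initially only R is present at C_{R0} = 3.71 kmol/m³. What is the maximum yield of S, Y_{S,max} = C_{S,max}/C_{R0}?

0.766

At the optimum, C_{S,max}/C_{R0} = (k₁/k₂)^[k₂/(k₂−k₁)].
= (0.625/0.0664)^(0.0664/(0.0664−0.625)) = (9.413)^(-0.1189) = 0.7660.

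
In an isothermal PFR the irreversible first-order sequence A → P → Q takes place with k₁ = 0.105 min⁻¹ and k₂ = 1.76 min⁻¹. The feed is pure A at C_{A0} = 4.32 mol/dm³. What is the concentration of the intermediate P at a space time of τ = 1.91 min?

0.215 mol/dm³

The intermediate concentration in a first-order A→B→C sequence is C_P = k₁C_{A0}(e^(−k₁τ) − e^(−k₂τ))/(k₂−k₁).
e^(−k₁τ) = e^(−0.105×1.91) = e^(−0.2005) = 0.8183; e^(−k₂τ) = e^(−3.362) = 0.03468.
C_P = 0.105×4.32/(1.76−0.105) × (0.8183−0.03468) = 0.2741×0.7836 = 0.2148 mol/dm³.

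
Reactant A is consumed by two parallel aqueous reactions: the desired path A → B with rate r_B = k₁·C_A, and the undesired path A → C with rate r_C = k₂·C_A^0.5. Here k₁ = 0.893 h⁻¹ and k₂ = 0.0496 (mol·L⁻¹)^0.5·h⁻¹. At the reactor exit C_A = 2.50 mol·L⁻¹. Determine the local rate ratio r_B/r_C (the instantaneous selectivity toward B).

S_{B/C} = r_B/r_C = (k₁·C_A)/(k₂·C_A^0.5) = (k₁/k₂)·C_A^0.5.
= (0.893×2.500) / (0.0496×2.500^0.5) = 2.232/0.07842 = 28.5.
Since the desired path is higher order in A, keeping C_A high (PFR or concentrated feed) favours B.

28.5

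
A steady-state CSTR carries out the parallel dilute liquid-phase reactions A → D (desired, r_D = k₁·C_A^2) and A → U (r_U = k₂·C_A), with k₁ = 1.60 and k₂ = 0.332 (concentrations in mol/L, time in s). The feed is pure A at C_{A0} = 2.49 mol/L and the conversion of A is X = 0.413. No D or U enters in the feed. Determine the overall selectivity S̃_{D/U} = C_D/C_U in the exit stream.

7.04

Exit C_A = C_{A0}(1−X) = 2.49×0.587 = 1.462 mol/L.
Rates in a CSTR are evaluated at the outlet concentration: r_D = 1.60×1.462^2 = 3.418, r_U = 0.332×1.462 = 0.4853.
Overall selectivity = C_D/C_U = r_Dτ/(r_Uτ) = r_D/r_U = 7.04.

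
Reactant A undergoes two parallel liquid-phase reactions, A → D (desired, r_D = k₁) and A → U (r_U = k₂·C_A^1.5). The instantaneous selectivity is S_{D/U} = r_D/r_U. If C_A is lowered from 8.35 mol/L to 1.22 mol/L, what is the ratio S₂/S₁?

S_{D/U} = (k₁/k₂)·C_A^-1.5, so S₂/S₁ = (C_{A,2}/C_{A,1})^-1.5.
= (1.22/8.35)^(-1.5) = (0.1461)^(-1.5) = 17.9.
Selectivity toward D rises as C_A falls — low-concentration operation is favoured.

17.9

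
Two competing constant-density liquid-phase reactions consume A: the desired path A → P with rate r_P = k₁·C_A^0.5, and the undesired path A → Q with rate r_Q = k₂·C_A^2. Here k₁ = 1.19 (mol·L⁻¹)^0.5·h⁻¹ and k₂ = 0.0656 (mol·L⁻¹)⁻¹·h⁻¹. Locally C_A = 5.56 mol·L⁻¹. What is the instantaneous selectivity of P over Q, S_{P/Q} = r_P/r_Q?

1.38

S_{P/Q} = r_P/r_Q = (k₁·C_A^0.5)/(k₂·C_A^2) = (k₁/k₂)·C_A^-1.5.
= (1.19×5.560^0.5) / (0.0656×5.560^2) = 2.806/2.028 = 1.38.
The undesired path is higher order in A, so low C_A (CSTR or dilute feed) favours P.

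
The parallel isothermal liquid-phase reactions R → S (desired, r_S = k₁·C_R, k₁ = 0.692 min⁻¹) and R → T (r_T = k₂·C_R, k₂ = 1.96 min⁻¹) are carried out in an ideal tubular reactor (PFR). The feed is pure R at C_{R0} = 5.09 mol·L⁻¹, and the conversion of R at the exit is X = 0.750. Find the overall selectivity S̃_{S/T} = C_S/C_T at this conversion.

C_R = C_{R0}(1−X) = 1.272 mol·L⁻¹.
Both paths are first order in R, so the instantaneous fraction to S is constant: dC_S/d(−C_R) = k₁/(k₁+k₂) = 0.2609.
C_S = 0.2609·(C_{R0}−C_R) = 0.2609×3.817 = 0.996 mol·L⁻¹.
C_T = (C_{R0}−C_R)−C_S = 2.821 mol·L⁻¹; S̃_{S/T} = 0.9961/2.821 = 0.353.

0.353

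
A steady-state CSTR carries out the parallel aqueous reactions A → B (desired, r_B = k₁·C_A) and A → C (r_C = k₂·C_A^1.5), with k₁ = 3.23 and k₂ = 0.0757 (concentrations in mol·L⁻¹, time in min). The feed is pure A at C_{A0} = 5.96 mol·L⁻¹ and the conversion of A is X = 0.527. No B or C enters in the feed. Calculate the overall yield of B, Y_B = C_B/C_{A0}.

Exit C_A = C_{A0}(1−X) = 5.96×0.473 = 2.819 mol·L⁻¹.
Rates in a CSTR are evaluated at the outlet concentration: r_B = 3.23×2.819 = 9.106, r_C = 0.0757×2.819^1.5 = 0.3583.
Fraction of consumed A going to B: r_B/(r_B+r_C) = 0.9621.
C_B = 0.9621·C_{A0}·X = 0.9621×5.96×0.527 = 3.02 mol·L⁻¹; Y_B = C_B/C_{A0} = 0.507.

0.507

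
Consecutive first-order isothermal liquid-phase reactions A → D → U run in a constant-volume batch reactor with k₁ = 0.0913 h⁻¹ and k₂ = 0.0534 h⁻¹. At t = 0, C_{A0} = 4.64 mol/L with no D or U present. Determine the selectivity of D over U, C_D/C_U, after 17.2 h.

For first-order series with pure A initially, C_D(t) = k₁C_{A0}/(k₂−k₁)·(e^(−k₁t) − e^(−k₂t)).
e^(−k₁t) = e^(−0.0913×17.2) = e^(−1.570) = 0.2080; e^(−k₂t) = e^(−0.9185) = 0.3991.
C_D = 0.0913×4.64/(0.0534−0.0913) × (0.2080−0.3991) = (-11.18)×(-0.1912) = 2.137 mol/L.
C_A = C_{A0}e^(−k₁t) = 0.9650 mol/L, so C_U = C_{A0}−C_A−C_D = 1.538 mol/L; C_D/C_U = 1.39.

1.39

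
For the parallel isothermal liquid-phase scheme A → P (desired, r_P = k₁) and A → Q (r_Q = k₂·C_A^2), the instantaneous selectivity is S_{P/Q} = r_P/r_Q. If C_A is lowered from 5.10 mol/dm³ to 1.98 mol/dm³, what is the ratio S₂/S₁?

S_{P/Q} = (k₁/k₂)·C_A^-2, so S₂/S₁ = (C_{A,2}/C_{A,1})^-2.
= (1.98/5.10)^(-2) = (0.3882)^(-2) = 6.63.

6.63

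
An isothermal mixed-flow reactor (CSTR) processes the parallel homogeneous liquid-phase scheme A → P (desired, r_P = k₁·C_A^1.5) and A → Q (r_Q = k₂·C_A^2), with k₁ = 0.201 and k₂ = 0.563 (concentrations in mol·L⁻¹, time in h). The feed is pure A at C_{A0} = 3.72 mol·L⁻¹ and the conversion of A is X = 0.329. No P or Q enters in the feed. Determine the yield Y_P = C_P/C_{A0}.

0.0606

Exit C_A = C_{A0}(1−X) = 3.72×0.671 = 2.496 mol·L⁻¹.
Rates in a CSTR are evaluated at the outlet concentration: r_P = 0.201×2.496^1.5 = 0.7927, r_Q = 0.563×2.496^2 = 3.508.
Fraction of consumed A going to P: r_P/(r_P+r_Q) = 0.1843.
C_P = 0.1843·C_{A0}·X = 0.1843×3.72×0.329 = 0.226 mol·L⁻¹; Y_P = C_P/C_{A0} = 0.0606.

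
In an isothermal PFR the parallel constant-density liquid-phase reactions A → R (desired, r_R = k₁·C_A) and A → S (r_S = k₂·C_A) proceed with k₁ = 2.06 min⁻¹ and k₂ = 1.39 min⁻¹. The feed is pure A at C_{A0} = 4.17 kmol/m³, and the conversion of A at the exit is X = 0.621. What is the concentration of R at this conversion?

C_A = C_{A0}(1−X) = 1.580 kmol/m³.
Both paths are first order in A, so the instantaneous fraction to R is constant: dC_R/d(−C_A) = k₁/(k₁+k₂) = 0.5971.
C_R = 0.5971·(C_{A0}−C_A) = 0.5971×2.590 = 1.55 kmol/m³.

1.55 kmol/m³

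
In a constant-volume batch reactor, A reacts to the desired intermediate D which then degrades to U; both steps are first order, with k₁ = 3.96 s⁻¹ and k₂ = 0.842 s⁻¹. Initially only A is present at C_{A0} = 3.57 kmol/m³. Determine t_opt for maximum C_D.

Setting dC_D/dt = 0 gives t_opt = ln(k₂/k₁)/(k₂−k₁).
= ln(0.842/3.96)/(0.842−3.96) = ln(0.2126)/-3.118 = -1.548/-3.118 = 0.497 s.

0.497 s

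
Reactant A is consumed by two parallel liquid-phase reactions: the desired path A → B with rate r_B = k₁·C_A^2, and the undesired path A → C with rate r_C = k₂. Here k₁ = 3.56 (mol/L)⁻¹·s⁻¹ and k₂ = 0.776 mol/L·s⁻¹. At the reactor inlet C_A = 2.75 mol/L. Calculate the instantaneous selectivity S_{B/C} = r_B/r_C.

34.7

S_{B/C} = r_B/r_C = (k₁·C_A^2)/(k₂) = (k₁/k₂)·C_A^2.
= (3.56×2.750^2) / (0.776) = 26.92/0.7760 = 34.7.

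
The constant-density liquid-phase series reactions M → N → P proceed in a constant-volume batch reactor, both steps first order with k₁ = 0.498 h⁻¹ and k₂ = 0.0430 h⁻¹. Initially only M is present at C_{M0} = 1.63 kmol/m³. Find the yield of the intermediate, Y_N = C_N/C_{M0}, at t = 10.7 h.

0.686

For first-order series with pure M initially, C_N(t) = k₁C_{M0}/(k₂−k₁)·(e^(−k₁t) − e^(−k₂t)).
e^(−k₁t) = e^(−0.498×10.7) = e^(−5.329) = 0.004851; e^(−k₂t) = e^(−0.4601) = 0.6312.
C_N = 0.498×1.63/(0.0430−0.498) × (0.004851−0.6312) = (-1.784)×(-0.6264) = 1.117 kmol/m³.
Y_N = C_N/C_{M0} = 1.117/1.63 = 0.686.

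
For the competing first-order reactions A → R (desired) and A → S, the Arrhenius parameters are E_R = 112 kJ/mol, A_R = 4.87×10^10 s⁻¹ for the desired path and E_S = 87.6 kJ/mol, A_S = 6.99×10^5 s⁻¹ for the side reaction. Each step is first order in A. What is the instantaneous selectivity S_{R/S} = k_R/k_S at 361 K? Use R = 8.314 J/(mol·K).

20.5

k_R/k_S = (A_R/A_S)·exp[−(E_R−E_S)/(RT)] = (A_R/A_S)·exp[(E_S−E_R)/(RT)].
(E_S−E_R)/(RT) = (87.6−112)×10³/(8.314×361) = -24400/3001 = -8.130.
k_R/k_S = (4.87×10^10/6.99×10^5)·exp(-8.130) = 69671 × 2.947×10^-4 = 20.5.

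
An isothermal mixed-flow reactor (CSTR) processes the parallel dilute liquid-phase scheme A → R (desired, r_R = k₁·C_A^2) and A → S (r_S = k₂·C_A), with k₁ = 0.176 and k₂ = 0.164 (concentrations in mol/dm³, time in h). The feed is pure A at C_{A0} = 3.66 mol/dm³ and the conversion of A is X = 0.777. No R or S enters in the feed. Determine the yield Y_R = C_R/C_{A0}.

0.363

Exit C_A = C_{A0}(1−X) = 3.66×0.223 = 0.8162 mol/dm³.
Rates in a CSTR are evaluated at the outlet concentration: r_R = 0.176×0.8162^2 = 0.1172, r_S = 0.164×0.8162 = 0.1339.
Fraction of consumed A going to R: r_R/(r_R+r_S) = 0.4669.
C_R = 0.4669·C_{A0}·X = 0.4669×3.66×0.777 = 1.33 mol/dm³; Y_R = C_R/C_{A0} = 0.363.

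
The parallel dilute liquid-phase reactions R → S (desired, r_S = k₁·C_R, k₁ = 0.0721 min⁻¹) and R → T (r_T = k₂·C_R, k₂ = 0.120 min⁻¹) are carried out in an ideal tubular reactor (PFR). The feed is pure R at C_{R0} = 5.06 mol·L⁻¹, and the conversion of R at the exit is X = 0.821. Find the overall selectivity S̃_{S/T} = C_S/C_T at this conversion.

0.601

C_R = C_{R0}(1−X) = 0.9057 mol·L⁻¹.
Both paths are first order in R, so the instantaneous fraction to S is constant: dC_S/d(−C_R) = k₁/(k₁+k₂) = 0.3753.
C_S = 0.3753·(C_{R0}−C_R) = 0.3753×4.154 = 1.56 mol·L⁻¹.
C_T = (C_{R0}−C_R)−C_S = 2.595 mol·L⁻¹; S̃_{S/T} = 1.559/2.595 = 0.601.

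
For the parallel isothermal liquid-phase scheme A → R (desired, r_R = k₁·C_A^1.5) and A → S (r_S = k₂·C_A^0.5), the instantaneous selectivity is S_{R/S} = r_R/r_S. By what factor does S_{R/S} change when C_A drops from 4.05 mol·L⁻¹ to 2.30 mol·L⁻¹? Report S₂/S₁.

0.568

S_{R/S} = (k₁/k₂)·C_A, so S₂/S₁ = (C_{A,2}/C_{A,1}).
= 2.30/4.05 = 0.568.
Selectivity toward R falls as C_A falls — high-concentration operation is favoured.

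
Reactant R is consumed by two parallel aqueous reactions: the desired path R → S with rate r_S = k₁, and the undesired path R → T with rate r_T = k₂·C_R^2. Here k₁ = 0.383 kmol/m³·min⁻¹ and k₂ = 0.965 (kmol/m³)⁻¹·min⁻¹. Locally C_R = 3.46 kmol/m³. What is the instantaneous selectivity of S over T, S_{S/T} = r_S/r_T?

0.0332

S_{S/T} = r_S/r_T = (k₁)/(k₂·C_R^2) = (k₁/k₂)·C_R^-2.
= (0.383) / (0.965×3.460^2) = 0.3830/11.55 = 0.0332.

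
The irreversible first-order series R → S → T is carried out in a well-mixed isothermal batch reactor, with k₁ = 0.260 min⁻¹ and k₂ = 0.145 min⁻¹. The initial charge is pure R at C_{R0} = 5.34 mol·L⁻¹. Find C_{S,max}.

2.56 mol·L⁻¹

Evaluating C_S at t_opt = ln(k₂/k₁)/(k₂−k₁) gives C_{S,max}/C_{R0} = (k₁/k₂)^[k₂/(k₂−k₁)].
= (0.260/0.145)^(0.145/(0.145−0.260)) = (1.793)^(-1.261) = 0.4789.
C_{S,max} = 0.4789×5.34 = 2.56 mol·L⁻¹.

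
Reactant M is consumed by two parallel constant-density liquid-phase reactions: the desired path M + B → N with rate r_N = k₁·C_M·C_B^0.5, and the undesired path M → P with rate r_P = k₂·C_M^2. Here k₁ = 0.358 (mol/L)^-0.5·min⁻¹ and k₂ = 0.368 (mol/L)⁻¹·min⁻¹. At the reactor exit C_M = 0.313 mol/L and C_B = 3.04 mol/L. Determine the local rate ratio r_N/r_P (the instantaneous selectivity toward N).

S_{N/P} = r_N/r_P = (k₁·C_M·C_B^0.5)/(k₂·C_M^2) = (k₁/k₂)·C_M⁻¹·C_B^0.5.
= (0.358×0.3130×3.040^0.5) / (0.368×0.3130^2) = 0.1954/0.03605 = 5.42.
The undesired path is higher order in M, so low C_M (CSTR or dilute feed) favours N.

5.42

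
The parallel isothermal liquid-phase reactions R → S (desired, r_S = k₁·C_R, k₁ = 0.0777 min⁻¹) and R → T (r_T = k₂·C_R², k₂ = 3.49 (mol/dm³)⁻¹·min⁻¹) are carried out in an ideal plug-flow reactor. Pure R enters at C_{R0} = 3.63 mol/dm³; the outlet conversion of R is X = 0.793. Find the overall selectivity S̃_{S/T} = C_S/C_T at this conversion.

C_R = C_{R0}(1−X) = 0.7514 mol/dm³.
Along a PFR/batch, dC_S/dC_R = −r_S/(r_S+r_T) = −k₁/(k₁+k₂·C_R).
Integrating from C_{R0} to C_R: C_S = (0.0777/3.49)·ln[(0.0777+3.49·3.63)/(0.0777+3.49·0.751)] = 0.02226·ln(12.75/2.700) = 0.03455 mol/dm³.
C_T = (C_{R0}−C_R)−C_S = 2.844 mol/dm³; S̃_{S/T} = 0.03455/2.844 = 0.0121.

0.0121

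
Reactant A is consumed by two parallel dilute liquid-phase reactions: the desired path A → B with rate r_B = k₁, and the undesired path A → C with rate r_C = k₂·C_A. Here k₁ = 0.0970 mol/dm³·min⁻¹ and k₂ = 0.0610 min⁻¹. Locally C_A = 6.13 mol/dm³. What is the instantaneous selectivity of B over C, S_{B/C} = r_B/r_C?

0.259

S_{B/C} = r_B/r_C = (k₁)/(k₂·C_A) = (k₁/k₂)·C_A⁻¹.
= (0.0970) / (0.0610×6.130) = 0.09700/0.3739 = 0.259.
The undesired path is higher order in A, so low C_A (CSTR or dilute feed) favours B.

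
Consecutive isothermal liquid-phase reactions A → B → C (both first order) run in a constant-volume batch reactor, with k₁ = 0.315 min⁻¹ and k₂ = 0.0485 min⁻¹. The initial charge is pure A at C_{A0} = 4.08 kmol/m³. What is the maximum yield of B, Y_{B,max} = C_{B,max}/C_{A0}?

For a first-order series the maximum intermediate yield is C_{B,max}/C_{A0} = (k₁/k₂)^[k₂/(k₂−k₁)].
= (0.315/0.0485)^(0.0485/(0.0485−0.315)) = (6.495)^(-0.1820) = 0.7114.

0.711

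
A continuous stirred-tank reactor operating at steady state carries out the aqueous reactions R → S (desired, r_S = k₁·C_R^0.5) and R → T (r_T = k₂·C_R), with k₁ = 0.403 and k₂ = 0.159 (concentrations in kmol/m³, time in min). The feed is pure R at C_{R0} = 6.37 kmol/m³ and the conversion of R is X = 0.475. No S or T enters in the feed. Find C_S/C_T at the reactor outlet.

Exit C_R = C_{R0}(1−X) = 6.37×0.525 = 3.344 kmol/m³.
A CSTR operates uniformly at the exit composition, giving r_S = 0.7370 and r_T = 0.5317 (each k·C_R^n at C_R = 3.344).
Overall selectivity = C_S/C_T = r_Sτ/(r_Tτ) = r_S/r_T = 1.39.

1.39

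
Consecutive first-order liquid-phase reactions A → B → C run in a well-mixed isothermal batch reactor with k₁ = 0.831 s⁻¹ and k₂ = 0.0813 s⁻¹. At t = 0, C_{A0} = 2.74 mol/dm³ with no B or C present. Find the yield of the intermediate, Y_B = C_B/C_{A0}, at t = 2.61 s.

The intermediate concentration in a first-order A→B→C sequence is C_B = k₁C_{A0}(e^(−k₁t) − e^(−k₂t))/(k₂−k₁).
e^(−k₁t) = e^(−0.831×2.61) = e^(−2.169) = 0.1143; e^(−k₂t) = e^(−0.2122) = 0.8088.
C_B = 0.831×2.74/(0.0813−0.831) × (0.1143−0.8088) = (-3.037)×(-0.6945) = 2.109 mol/dm³.
Y_B = C_B/C_{A0} = 2.109/2.74 = 0.770.

0.770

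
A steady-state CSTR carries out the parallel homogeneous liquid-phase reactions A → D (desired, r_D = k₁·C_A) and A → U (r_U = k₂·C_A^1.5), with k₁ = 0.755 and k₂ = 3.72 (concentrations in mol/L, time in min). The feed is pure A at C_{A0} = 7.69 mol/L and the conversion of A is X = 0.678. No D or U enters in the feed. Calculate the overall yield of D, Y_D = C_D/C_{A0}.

0.0775

Exit C_A = C_{A0}(1−X) = 7.69×0.322 = 2.476 mol/L.
Rates in a CSTR are evaluated at the outlet concentration: r_D = 0.755×2.476 = 1.870, r_U = 3.72×2.476^1.5 = 14.49.
Fraction of consumed A going to D: r_D/(r_D+r_U) = 0.1142.
C_D = 0.1142·C_{A0}·X = 0.1142×7.69×0.678 = 0.596 mol/L; Y_D = C_D/C_{A0} = 0.0775.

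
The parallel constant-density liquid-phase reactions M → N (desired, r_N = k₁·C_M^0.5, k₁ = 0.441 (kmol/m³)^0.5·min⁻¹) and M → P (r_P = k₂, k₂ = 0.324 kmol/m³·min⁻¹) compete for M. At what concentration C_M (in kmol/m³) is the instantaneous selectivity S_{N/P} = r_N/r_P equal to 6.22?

20.9 kmol/m³

S_{N/P} = (k₁/k₂)·C_M^0.5 ⇒ C_M = (S·k₂/k₁)^(2).
= (6.22×0.324/0.441)^(2) = (4.570)^(2) = 20.9 kmol/m³.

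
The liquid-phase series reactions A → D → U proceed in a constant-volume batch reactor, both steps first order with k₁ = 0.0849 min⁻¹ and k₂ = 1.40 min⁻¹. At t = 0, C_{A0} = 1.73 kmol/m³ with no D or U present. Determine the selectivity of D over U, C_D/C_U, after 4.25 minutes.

0.174

For first-order series with pure A initially, C_D(t) = k₁C_{A0}/(k₂−k₁)·(e^(−k₁t) − e^(−k₂t)).
e^(−k₁t) = e^(−0.0849×4.25) = e^(−0.3608) = 0.6971; e^(−k₂t) = e^(−5.950) = 0.002606.
C_D = 0.0849×1.73/(1.40−0.0849) × (0.6971−0.002606) = 0.1117×0.6945 = 0.07756 kmol/m³.
C_A = C_{A0}e^(−k₁t) = 1.206 kmol/m³, so C_U = C_{A0}−C_A−C_D = 0.4465 kmol/m³; C_D/C_U = 0.174.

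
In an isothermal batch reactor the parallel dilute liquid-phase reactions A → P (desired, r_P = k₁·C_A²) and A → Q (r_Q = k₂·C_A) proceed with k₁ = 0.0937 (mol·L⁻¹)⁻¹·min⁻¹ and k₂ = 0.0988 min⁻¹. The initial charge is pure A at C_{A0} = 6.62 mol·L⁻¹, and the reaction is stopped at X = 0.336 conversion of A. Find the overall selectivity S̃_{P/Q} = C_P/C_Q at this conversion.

5.16

C_A = C_{A0}(1−X) = 4.396 mol·L⁻¹.
Along a PFR/batch, dC_Q/dC_A = −r_Q/(r_P+r_Q) = −k₂/(k₂+k₁·C_A).
Integrating from C_{A0} to C_A: C_Q = (0.0988/0.0937)·ln[(0.0988+0.0937·6.62)/(0.0988+0.0937·4.40)] = 1.054·ln(0.7191/0.5107) = 0.3609 mol·L⁻¹.
Then C_P = (C_{A0}−C_A) − C_Q = 2.224 − 0.3609 = 1.863 mol·L⁻¹.
S̃_{P/Q} = C_P/C_Q = 1.863/0.3609 = 5.16.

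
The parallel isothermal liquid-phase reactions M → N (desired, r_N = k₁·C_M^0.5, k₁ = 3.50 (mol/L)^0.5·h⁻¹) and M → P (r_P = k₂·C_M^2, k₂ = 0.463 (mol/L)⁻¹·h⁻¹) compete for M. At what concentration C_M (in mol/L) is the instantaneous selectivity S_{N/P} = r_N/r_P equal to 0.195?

S_{N/P} = (k₁/k₂)·C_M^-1.5 ⇒ C_M = (S·k₂/k₁)^(1/(-1.5)).
= (0.195×0.463/3.50)^(-0.6667) = (0.02580)^(-0.6667) = 11.5 mol/L.

11.5 mol/L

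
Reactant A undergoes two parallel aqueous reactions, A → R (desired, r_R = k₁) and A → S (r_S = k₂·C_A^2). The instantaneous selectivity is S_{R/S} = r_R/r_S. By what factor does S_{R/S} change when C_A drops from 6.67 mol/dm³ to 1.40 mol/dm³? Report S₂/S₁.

S_{R/S} = (k₁/k₂)·C_A^-2, so S₂/S₁ = (C_{A,2}/C_{A,1})^-2.
= (1.40/6.67)^(-2) = (0.2099)^(-2) = 22.7.

22.7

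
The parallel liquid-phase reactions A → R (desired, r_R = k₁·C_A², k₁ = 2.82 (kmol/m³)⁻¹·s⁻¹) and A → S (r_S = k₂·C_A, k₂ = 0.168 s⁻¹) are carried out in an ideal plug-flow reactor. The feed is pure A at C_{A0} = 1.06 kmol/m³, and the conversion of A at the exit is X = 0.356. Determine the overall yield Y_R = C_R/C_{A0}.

0.333

C_A = C_{A0}(1−X) = 0.6826 kmol/m³.
Along a PFR/batch, dC_S/dC_A = −r_S/(r_R+r_S) = −k₂/(k₂+k₁·C_A).
Integrating from C_{A0} to C_A: C_S = (0.168/2.82)·ln[(0.168+2.82·1.06)/(0.168+2.82·0.683)] = 0.05957·ln(3.157/2.093) = 0.02449 kmol/m³.
Then C_R = (C_{A0}−C_A) − C_S = 0.3774 − 0.02449 = 0.3529 kmol/m³.
Y_R = C_R/C_{A0} = 0.3529/1.06 = 0.333.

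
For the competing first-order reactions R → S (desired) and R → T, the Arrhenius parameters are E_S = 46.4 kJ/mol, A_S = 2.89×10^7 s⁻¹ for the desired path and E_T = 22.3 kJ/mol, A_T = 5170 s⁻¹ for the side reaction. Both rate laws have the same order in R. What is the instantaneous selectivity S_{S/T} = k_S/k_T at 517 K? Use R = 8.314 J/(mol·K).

20.5

Since both paths have the same order in R, the concentration cancels and S_{S/T} = k_S/k_T = (A_S/A_T)·exp[(E_T−E_S)/(RT)].
(E_T−E_S)/(RT) = (22.3−46.4)×10³/(8.314×517) = -24100/4298 = -5.607.
k_S/k_T = (2.89×10^7/5170)·exp(-5.607) = 5590 × 0.003673 = 20.5.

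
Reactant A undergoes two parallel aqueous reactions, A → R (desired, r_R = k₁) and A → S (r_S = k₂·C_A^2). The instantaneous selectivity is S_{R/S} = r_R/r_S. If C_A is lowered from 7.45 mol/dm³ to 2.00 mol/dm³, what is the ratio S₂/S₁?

13.9

S_{R/S} = (k₁/k₂)·C_A^-2, so S₂/S₁ = (C_{A,2}/C_{A,1})^-2.
= (2.00/7.45)^(-2) = (0.2685)^(-2) = 13.9.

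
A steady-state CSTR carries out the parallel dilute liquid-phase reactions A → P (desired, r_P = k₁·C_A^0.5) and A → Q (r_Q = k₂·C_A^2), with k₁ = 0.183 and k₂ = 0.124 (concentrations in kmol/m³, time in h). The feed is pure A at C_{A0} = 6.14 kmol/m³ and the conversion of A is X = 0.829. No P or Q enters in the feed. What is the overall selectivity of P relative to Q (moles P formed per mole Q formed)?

Exit C_A = C_{A0}(1−X) = 6.14×0.171 = 1.050 kmol/m³.
In a CSTR the entire volume is at exit conditions, so r_P = 0.183×1.050^0.5 = 0.1875 and r_Q = 0.124×1.050^2 = 0.1367.
Overall selectivity = C_P/C_Q = r_Pτ/(r_Qτ) = r_P/r_Q = 1.37.

1.37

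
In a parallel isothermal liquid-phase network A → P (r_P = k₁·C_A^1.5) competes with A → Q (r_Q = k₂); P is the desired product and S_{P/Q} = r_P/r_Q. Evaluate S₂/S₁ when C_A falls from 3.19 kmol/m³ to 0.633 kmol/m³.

S_{P/Q} = (k₁/k₂)·C_A^1.5, so S₂/S₁ = (C_{A,2}/C_{A,1})^1.5.
= (0.633/3.19)^1.5 = (0.1984)^1.5 = 0.0884.
Selectivity toward P falls as C_A falls — high-concentration operation is favoured.

0.0884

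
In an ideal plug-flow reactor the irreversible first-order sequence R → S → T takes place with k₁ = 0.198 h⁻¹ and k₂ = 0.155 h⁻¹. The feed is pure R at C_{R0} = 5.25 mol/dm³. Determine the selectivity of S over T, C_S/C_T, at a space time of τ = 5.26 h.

1.76

For first-order series with pure R initially, C_S(τ) = k₁C_{R0}/(k₂−k₁)·(e^(−k₁τ) − e^(−k₂τ)).
e^(−k₁τ) = e^(−0.198×5.26) = e^(−1.041) = 0.3529; e^(−k₂τ) = e^(−0.8153) = 0.4425.
C_S = 0.198×5.25/(0.155−0.198) × (0.3529−0.4425) = (-24.17)×(-0.08957) = 2.165 mol/dm³.
C_R = C_{R0}e^(−k₁τ) = 1.853 mol/dm³, so C_T = C_{R0}−C_R−C_S = 1.232 mol/dm³; C_S/C_T = 1.76.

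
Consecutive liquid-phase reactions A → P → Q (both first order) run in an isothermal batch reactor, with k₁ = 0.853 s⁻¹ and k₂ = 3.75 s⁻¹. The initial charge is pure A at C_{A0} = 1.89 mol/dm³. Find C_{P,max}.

For a first-order series the maximum intermediate yield is C_{P,max}/C_{A0} = (k₁/k₂)^[k₂/(k₂−k₁)].
= (0.853/3.75)^(3.75/(3.75−0.853)) = (0.2275)^(1.294) = 0.1471.
C_{P,max} = 0.1471×1.89 = 0.278 mol/dm³.

0.278 mol/dm³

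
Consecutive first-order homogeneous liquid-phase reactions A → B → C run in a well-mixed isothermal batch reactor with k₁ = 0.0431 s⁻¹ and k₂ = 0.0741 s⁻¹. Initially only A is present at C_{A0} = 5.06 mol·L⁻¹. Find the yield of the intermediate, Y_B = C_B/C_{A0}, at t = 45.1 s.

For first-order series with pure A initially, C_B(t) = k₁C_{A0}/(k₂−k₁)·(e^(−k₁t) − e^(−k₂t)).
e^(−k₁t) = e^(−0.0431×45.1) = e^(−1.944) = 0.1432; e^(−k₂t) = e^(−3.342) = 0.03537.
C_B = 0.0431×5.06/(0.0741−0.0431) × (0.1432−0.03537) = 7.035×0.1078 = 0.7583 mol·L⁻¹.
Y_B = C_B/C_{A0} = 0.7583/5.06 = 0.150.

0.150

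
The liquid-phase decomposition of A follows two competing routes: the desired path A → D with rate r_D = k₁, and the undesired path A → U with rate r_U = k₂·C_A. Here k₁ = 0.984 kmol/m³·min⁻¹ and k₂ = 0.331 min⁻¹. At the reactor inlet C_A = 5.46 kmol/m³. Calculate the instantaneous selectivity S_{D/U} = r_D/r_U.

0.544

S_{D/U} = r_D/r_U = (k₁)/(k₂·C_A) = (k₁/k₂)·C_A⁻¹.
= (0.984) / (0.331×5.460) = 0.9840/1.807 = 0.544.
The undesired path is higher order in A, so low C_A (CSTR or dilute feed) favours D.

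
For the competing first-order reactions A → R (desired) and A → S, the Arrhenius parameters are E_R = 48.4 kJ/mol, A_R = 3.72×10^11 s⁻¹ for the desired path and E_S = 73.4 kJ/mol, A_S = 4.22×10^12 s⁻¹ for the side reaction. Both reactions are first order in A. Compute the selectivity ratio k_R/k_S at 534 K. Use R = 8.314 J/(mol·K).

24.6

With equal orders, S_{R/S} = k_R/k_S = (A_R/A_S)·exp[(E_S−E_R)/(RT)].
(E_S−E_R)/(RT) = (73.4−48.4)×10³/(8.314×534) = 25000/4440 = 5.631.
k_R/k_S = (3.72×10^11/4.22×10^12)·exp(5.631) = 0.08815 × 279.0 = 24.6.
Since E_R < E_S, lowering the temperature improves selectivity toward R.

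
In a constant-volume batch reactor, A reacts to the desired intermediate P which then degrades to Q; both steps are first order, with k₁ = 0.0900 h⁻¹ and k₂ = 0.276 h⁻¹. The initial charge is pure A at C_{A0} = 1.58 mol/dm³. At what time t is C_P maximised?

6.02 h

Setting dC_P/dt = 0 gives t_opt = ln(k₂/k₁)/(k₂−k₁).
= ln(0.276/0.0900)/(0.276−0.0900) = ln(3.067)/0.1860 = 1.121/0.1860 = 6.02 h.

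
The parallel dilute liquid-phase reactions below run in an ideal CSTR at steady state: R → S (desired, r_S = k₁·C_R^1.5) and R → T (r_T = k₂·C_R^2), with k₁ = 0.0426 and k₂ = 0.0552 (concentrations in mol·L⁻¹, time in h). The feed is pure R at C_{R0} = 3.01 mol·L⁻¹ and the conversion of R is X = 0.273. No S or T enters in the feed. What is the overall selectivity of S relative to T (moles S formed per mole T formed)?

0.522

Exit C_R = C_{R0}(1−X) = 3.01×0.727 = 2.188 mol·L⁻¹.
A CSTR operates uniformly at the exit composition, giving r_S = 0.1379 and r_T = 0.2643 (each k·C_R^n at C_R = 2.188).
Overall selectivity = C_S/C_T = r_Sτ/(r_Tτ) = r_S/r_T = 0.522.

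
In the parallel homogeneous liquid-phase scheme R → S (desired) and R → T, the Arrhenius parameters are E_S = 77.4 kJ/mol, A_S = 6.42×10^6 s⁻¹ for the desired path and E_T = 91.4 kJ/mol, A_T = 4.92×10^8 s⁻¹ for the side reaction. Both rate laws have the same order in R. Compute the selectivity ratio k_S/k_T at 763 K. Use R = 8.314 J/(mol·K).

0.119

With equal orders, S_{S/T} = k_S/k_T = (A_S/A_T)·exp[(E_T−E_S)/(RT)].
(E_T−E_S)/(RT) = (91.4−77.4)×10³/(8.314×763) = 14000/6344 = 2.207.
k_S/k_T = (6.42×10^6/4.92×10^8)·exp(2.207) = 0.01305 × 9.088 = 0.119.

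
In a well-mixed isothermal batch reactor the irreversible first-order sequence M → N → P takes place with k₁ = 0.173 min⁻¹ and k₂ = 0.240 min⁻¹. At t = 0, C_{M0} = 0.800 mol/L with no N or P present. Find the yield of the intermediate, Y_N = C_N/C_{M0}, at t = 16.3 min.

0.102

The intermediate concentration in a first-order A→B→C sequence is C_N = k₁C_{M0}(e^(−k₁t) − e^(−k₂t))/(k₂−k₁).
e^(−k₁t) = e^(−0.173×16.3) = e^(−2.820) = 0.05961; e^(−k₂t) = e^(−3.912) = 0.02000.
C_N = 0.173×0.800/(0.240−0.173) × (0.05961−0.02000) = 2.066×0.03961 = 0.08182 mol/L.
Y_N = C_N/C_{M0} = 0.08182/0.800 = 0.102.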